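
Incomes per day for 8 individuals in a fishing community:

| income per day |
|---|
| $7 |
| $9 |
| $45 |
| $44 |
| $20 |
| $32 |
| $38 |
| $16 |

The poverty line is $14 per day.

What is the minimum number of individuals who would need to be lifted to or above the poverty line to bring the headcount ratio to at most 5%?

2

2 of the 8 individuals are poor, so H = 2/8 = 0.250.
A headcount ratio of at most 5% allows at most ⌊0.05 × 8⌋ = 0 poor individuals.
So at least 2 − 0 = 2 must be lifted.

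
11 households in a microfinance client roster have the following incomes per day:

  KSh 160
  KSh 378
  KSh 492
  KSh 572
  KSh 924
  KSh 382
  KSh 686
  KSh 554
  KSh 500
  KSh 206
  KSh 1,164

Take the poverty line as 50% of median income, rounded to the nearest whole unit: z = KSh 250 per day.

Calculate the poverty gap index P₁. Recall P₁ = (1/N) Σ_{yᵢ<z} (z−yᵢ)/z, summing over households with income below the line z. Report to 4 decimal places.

Below z: KSh 160, KSh 206 (q = 2 of N = 11).
Normalized shortfalls: (250−160)/250 = 0.3600; (250−206)/250 = 0.1760.
Sum of shortfalls = 0.536000; P₁ averages over all N: 0.536000 / 11 = 0.0487.

0.0487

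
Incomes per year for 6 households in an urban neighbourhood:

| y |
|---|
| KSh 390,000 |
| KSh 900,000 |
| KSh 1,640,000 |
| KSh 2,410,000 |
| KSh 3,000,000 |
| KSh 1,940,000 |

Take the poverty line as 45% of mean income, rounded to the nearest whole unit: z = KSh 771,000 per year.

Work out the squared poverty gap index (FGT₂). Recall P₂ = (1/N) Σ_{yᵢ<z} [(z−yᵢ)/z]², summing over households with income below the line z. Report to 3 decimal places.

Incomes under z: KSh 390,000 (q = 1 of N = 6).
Gap ratios (z−y)/z: (771000−390000)/771000 = 0.4942.
Squared: 0.2442.
Sum = 0.244197; P₂ = 0.244197 / 6 = 0.041.

0.041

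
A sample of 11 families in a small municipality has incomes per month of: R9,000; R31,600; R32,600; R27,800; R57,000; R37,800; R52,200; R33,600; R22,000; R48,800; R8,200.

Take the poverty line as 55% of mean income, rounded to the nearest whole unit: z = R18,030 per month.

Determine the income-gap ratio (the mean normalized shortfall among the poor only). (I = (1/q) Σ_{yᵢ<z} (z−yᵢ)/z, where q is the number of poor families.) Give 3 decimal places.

Poor units: R8,200, R9,000 (q = 2 of N = 11).
Relative gaps: 0.5452, 0.5008; sum = 1.046034.
I averages over the q = 2 poor units only: 1.046034 / 2 = 0.523.

0.523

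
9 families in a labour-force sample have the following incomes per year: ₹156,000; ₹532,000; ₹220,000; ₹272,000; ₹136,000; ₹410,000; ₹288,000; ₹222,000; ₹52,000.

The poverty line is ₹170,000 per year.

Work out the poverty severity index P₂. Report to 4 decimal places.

Below z: ₹52,000, ₹136,000, ₹156,000 (q = 3 of N = 9).
Shortfall ratios: (170000−52000)/170000 = 0.6941; (170000−136000)/170000 = 0.2000; (170000−156000)/170000 = 0.0824.
Squared: 0.4818; 0.0400; 0.0068.
Sum = 0.528581; P₂ = 0.528581 / 9 = 0.0587.

0.0587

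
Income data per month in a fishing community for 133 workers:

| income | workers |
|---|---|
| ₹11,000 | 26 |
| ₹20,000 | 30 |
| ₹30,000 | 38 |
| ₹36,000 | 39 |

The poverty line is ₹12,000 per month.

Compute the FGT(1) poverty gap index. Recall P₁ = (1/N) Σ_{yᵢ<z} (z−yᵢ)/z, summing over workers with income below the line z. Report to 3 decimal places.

Below z: 26×₹11,000 (q = 26 of N = 133).
Gap ratios (z−y)/z: (12000−11000)/12000 = 0.0833 (×26).
Σ = 2.166667. Dividing by the full population N = 133 gives P₁ = 0.016.

0.016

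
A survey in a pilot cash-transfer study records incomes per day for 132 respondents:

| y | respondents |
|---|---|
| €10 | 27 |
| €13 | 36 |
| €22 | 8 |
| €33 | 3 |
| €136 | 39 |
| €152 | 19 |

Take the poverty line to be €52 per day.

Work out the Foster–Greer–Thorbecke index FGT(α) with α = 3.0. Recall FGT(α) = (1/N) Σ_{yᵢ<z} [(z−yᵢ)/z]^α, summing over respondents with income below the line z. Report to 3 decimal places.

0.236

Below the line: 27×€10, 36×€13, 8×€22, 3×€33 (q = 74 of N = 132).
Shortfall ratios: (52−10)/52 = 0.8077 (×27); (52−13)/52 = 0.7500 (×36); (52−22)/52 = 0.5769 (×8); (52−33)/52 = 0.3654 (×3).
Raised to α = 3.0: 0.52691 (×27); 0.42188 (×36); 0.19202 (×8); 0.04878 (×3).
Sum = 31.096645; FGT(3.0) = 31.096645 / 132 = 0.236.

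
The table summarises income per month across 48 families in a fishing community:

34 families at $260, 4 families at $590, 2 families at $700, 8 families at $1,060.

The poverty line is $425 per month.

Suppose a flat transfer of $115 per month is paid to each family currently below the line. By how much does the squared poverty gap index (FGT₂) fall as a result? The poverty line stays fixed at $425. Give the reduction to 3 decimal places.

0.097

Before: below the line — 34×$260; squared poverty gap index (FGT₂) = 0.10676.
After the $115 transfer: below the line — 34×$375; squared poverty gap index (FGT₂) = 0.00980.
Reduction = 0.10676 − 0.00980 = 0.097.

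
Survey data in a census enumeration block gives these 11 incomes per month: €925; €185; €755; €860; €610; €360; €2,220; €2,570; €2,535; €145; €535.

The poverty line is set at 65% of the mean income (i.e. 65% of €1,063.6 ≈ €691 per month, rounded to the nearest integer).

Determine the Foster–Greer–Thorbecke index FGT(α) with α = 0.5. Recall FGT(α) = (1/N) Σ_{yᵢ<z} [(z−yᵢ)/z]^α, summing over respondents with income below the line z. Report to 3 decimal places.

0.296

Poor units: €145, €185, €360, €535, €610 (q = 5 of N = 11).
Normalized shortfalls: (691−145)/691 = 0.7902; (691−185)/691 = 0.7323; (691−360)/691 = 0.4790; (691−535)/691 = 0.2258; (691−610)/691 = 0.1172.
Raised to α = 0.5: 0.88891; 0.85573; 0.69211; 0.47514; 0.34238.
Sum = 3.254266; FGT(0.5) = 3.254266 / 11 = 0.296.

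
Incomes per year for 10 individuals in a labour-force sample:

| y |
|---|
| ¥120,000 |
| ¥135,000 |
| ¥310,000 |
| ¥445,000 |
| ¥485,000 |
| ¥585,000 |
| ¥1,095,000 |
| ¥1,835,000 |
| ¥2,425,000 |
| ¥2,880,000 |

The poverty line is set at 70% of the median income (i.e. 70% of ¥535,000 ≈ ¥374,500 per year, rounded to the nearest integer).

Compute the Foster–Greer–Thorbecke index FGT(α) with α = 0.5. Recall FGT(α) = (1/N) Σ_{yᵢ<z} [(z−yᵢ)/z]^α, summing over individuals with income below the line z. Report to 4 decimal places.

0.2039

Incomes under z: ¥120,000, ¥135,000, ¥310,000 (q = 3 of N = 10).
Relative gaps: (374500−120000)/374500 = 0.6796; (374500−135000)/374500 = 0.6395; (374500−310000)/374500 = 0.1722.
Raised to α = 0.5: 0.82436; 0.79970; 0.41501.
Sum = 2.039067; FGT(0.5) = 2.039067 / 10 = 0.2039.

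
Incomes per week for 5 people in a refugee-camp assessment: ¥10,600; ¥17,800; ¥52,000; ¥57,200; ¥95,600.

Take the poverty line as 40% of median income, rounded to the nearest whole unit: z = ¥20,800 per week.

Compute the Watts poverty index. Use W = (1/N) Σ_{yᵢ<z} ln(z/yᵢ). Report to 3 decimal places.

Incomes under z: ¥10,600, ¥17,800 (q = 2 of N = 5).
Log shortfalls: ln(20800/10600) = 0.6741; ln(20800/17800) = 0.1558.
W = 0.829854 / 5 = 0.166.

0.166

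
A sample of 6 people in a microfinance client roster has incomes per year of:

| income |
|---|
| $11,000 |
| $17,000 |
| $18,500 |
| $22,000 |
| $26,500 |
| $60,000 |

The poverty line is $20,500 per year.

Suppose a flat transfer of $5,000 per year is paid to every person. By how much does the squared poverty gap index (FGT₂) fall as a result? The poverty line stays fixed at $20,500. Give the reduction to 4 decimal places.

0.0342

Before: below the line — $11,000, $17,000, $18,500; squared poverty gap index (FGT₂) = 0.042237.
After the $5,000 transfer: below the line — $16,000; squared poverty gap index (FGT₂) = 0.008031.
Reduction = 0.042237 − 0.008031 = 0.0342.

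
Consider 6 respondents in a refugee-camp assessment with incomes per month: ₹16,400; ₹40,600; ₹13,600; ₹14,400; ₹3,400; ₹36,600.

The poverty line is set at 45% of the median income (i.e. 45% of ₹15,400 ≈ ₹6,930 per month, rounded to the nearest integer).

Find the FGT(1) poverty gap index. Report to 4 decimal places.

Poor units: ₹3,400 (q = 1 of N = 6).
Normalized shortfalls: (6930−3400)/6930 = 0.5094.
Σ = 0.509380. Dividing by the full population N = 6 gives P₁ = 0.0849.

0.0849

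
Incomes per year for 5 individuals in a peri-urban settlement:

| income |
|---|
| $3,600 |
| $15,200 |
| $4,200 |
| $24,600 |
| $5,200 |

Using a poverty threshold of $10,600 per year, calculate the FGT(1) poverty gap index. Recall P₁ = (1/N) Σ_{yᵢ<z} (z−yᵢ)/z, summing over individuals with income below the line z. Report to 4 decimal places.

Poor units: $3,600, $4,200, $5,200 (q = 3 of N = 5).
Shortfall ratios: (10600−3600)/10600 = 0.6604; (10600−4200)/10600 = 0.6038; (10600−5200)/10600 = 0.5094.
Σ = 1.773585. Dividing by the full population N = 5 gives P₁ = 0.3547.

0.3547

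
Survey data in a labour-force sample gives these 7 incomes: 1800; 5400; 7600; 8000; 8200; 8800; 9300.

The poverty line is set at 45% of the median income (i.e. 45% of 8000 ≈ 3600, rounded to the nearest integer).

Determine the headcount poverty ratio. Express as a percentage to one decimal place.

14.3%

1 of the 7 families have income below 3600.
H = 1/7 = 14.3%.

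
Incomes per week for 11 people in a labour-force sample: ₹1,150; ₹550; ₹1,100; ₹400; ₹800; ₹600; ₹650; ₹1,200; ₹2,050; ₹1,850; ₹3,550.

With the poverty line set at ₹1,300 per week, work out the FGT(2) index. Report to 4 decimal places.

0.1403

Incomes under z: ₹400, ₹550, ₹600, ₹650, ₹800, ₹1,100, ₹1,150, ₹1,200 (q = 8 of N = 11).
Shortfall ratios: (1300−400)/1300 = 0.6923; (1300−550)/1300 = 0.5769; (1300−600)/1300 = 0.5385; (1300−650)/1300 = 0.5000; (1300−800)/1300 = 0.3846; (1300−1100)/1300 = 0.1538; (1300−1150)/1300 = 0.1154; (1300−1200)/1300 = 0.0769.
Squared: 0.4793; 0.3328; 0.2899; 0.2500; 0.1479; 0.0237; 0.0133; 0.0059.
Sum = 1.542899; P₂ = 1.542899 / 11 = 0.1403.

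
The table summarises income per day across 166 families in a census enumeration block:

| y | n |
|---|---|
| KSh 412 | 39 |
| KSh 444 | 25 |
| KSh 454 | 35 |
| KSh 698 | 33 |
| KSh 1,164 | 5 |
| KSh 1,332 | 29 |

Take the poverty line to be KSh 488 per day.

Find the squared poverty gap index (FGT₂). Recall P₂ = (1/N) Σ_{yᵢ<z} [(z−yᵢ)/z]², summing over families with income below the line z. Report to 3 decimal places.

Below z: 39×KSh 412, 25×KSh 444, 35×KSh 454 (q = 99 of N = 166).
Relative gaps: (488−412)/488 = 0.1557 (×39); (488−444)/488 = 0.0902 (×25); (488−454)/488 = 0.0697 (×35).
Squared: 0.0243 (×39); 0.0081 (×25); 0.0049 (×35).
Sum = 1.319051; P₂ = 1.319051 / 166 = 0.008.

0.008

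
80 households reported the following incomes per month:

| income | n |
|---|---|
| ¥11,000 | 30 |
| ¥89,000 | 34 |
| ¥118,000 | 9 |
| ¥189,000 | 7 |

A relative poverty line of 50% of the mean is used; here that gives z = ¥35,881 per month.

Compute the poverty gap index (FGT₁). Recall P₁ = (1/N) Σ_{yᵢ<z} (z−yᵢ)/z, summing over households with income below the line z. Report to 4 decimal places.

0.2600

Poor units: 30×¥11,000 (q = 30 of N = 80).
Normalized shortfalls: (35881−11000)/35881 = 0.6934 (×30).
Σ = 20.802932. Dividing by the full population N = 80 gives P₁ = 0.2600.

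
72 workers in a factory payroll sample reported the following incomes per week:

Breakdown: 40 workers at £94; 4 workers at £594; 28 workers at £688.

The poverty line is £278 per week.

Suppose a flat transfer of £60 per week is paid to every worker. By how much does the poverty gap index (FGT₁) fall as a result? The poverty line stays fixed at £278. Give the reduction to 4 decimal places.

0.1199

Before: below the line — 40×£94; poverty gap index (FGT₁) = 0.367706.
After the £60 transfer: below the line — 40×£154; poverty gap index (FGT₁) = 0.247802.
Reduction = 0.367706 − 0.247802 = 0.1199.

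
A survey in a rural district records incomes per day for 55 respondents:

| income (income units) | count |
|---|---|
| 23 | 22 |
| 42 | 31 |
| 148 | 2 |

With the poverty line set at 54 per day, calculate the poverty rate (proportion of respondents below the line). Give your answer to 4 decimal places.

0.9636

53 of the 55 respondents have income below 54.
H = 53/55 = 0.9636.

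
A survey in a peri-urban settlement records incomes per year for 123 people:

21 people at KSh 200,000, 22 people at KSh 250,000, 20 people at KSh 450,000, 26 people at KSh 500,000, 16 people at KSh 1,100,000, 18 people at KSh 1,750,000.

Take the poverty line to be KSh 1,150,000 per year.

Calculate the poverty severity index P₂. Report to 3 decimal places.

Below the line: 21×KSh 200,000, 22×KSh 250,000, 20×KSh 450,000, 26×KSh 500,000, 16×KSh 1,100,000 (q = 105 of N = 123).
Relative gaps: (1150000−200000)/1150000 = 0.8261 (×21); (1150000−250000)/1150000 = 0.7826 (×22); (1150000−450000)/1150000 = 0.6087 (×20); (1150000−500000)/1150000 = 0.5652 (×26); (1150000−1100000)/1150000 = 0.0435 (×16).
Squared: 0.6824 (×21); 0.6125 (×22); 0.3705 (×20); 0.3195 (×26); 0.0019 (×16).
Sum = 43.551985; P₂ = 43.551985 / 123 = 0.354.

0.354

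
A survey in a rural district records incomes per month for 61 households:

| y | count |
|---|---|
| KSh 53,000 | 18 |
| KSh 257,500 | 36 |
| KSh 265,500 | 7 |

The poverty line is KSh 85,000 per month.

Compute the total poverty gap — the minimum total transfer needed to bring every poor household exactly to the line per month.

KSh 576,000

Poor units: 18×KSh 53,000 (q = 18 of N = 61).
Individual gaps: 18×(85000−53000) = 576000.
Aggregate gap = KSh 576,000.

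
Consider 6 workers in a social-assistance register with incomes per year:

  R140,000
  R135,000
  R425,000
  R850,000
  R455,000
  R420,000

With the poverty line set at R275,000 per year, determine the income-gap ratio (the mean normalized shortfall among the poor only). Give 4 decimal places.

0.5000

Below z: R135,000, R140,000 (q = 2 of N = 6).
Shortfall ratios (z−y)/z: 0.5091, 0.4909; sum = 1.000000.
I averages over the q = 2 poor units only: 1.000000 / 2 = 0.5000.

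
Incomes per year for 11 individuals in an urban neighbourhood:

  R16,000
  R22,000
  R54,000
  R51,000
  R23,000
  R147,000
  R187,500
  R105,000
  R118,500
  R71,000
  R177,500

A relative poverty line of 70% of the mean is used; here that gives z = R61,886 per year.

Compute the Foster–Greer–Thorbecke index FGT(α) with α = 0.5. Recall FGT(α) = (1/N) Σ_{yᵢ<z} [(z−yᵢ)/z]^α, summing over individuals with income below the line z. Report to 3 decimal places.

0.294

Poor units: R16,000, R22,000, R23,000, R51,000, R54,000 (q = 5 of N = 11).
Gap ratios (z−y)/z: (61886−16000)/61886 = 0.7415; (61886−22000)/61886 = 0.6445; (61886−23000)/61886 = 0.6283; (61886−51000)/61886 = 0.1759; (61886−54000)/61886 = 0.1274.
Raised to α = 0.5: 0.86108; 0.80281; 0.79268; 0.41941; 0.35697.
Sum = 3.232957; FGT(0.5) = 3.232957 / 11 = 0.294.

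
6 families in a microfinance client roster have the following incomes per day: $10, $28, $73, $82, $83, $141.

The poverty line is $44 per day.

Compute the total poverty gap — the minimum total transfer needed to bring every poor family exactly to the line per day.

$50

Incomes under z: $10, $28 (q = 2 of N = 6).
Individual gaps: 44−10 = 34; 44−28 = 16.
Aggregate gap = $50.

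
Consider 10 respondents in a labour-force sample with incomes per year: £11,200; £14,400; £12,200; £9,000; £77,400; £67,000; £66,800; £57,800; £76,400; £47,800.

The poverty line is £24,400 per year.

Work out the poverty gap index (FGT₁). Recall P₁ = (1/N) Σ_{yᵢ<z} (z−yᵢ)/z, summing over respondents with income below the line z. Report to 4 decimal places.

Poor units: £9,000, £11,200, £12,200, £14,400 (q = 4 of N = 10).
Relative gaps: (24400−9000)/24400 = 0.6311; (24400−11200)/24400 = 0.5410; (24400−12200)/24400 = 0.5000; (24400−14400)/24400 = 0.4098.
Sum of shortfalls = 2.081967; P₁ averages over all N: 2.081967 / 10 = 0.2082.

0.2082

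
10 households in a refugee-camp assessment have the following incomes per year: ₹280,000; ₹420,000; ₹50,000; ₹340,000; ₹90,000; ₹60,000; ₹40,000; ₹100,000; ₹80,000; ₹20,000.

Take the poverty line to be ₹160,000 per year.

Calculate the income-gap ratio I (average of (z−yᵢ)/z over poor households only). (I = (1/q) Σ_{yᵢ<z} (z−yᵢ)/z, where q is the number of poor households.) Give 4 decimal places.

Below the line: ₹20,000, ₹40,000, ₹50,000, ₹60,000, ₹80,000, ₹90,000, ₹100,000 (q = 7 of N = 10).
Shortfall ratios (z−y)/z: 0.8750, 0.7500, 0.6875, 0.6250, 0.5000, 0.4375, 0.3750; sum = 4.250000.
I averages over the q = 7 poor units only: 4.250000 / 7 = 0.6071.

0.6071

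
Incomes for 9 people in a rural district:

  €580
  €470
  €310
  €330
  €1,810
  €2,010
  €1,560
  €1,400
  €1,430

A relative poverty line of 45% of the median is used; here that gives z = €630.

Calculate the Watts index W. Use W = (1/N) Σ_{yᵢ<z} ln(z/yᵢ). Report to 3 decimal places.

Below z: €310, €330, €470, €580 (q = 4 of N = 9).
Log gaps: ln(630/310) = 0.7091; ln(630/330) = 0.6466; ln(630/470) = 0.2930; ln(630/580) = 0.0827.
W = 1.731454 / 9 = 0.192.

0.192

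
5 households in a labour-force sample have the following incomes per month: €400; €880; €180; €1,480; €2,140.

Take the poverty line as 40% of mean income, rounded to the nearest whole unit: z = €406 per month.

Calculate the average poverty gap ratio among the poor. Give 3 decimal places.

Below z: €180, €400 (q = 2 of N = 5).
Relative gaps: 0.5567, 0.0148; sum = 0.571429.
I averages over the q = 2 poor units only: 0.571429 / 2 = 0.286.

0.286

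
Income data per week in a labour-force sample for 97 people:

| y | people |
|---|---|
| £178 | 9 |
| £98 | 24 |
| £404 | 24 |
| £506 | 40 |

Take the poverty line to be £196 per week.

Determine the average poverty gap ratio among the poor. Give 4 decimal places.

Below z: 24×£98, 9×£178 (q = 33 of N = 97).
Shortfall ratios (z−y)/z: 0.5000 (×24), 0.0918 (×9); sum = 12.826531.
I averages over the q = 33 poor units only: 12.826531 / 33 = 0.3887.

0.3887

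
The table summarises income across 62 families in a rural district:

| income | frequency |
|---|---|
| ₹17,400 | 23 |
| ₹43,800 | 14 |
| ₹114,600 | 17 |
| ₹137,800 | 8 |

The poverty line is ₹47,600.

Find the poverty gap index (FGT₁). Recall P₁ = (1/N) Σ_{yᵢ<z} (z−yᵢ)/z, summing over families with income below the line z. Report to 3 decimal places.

0.253

Poor units: 23×₹17,400, 14×₹43,800 (q = 37 of N = 62).
Relative gaps: (47600−17400)/47600 = 0.6345 (×23); (47600−43800)/47600 = 0.0798 (×14).
Σ = 15.710084. Dividing by the full population N = 62 gives P₁ = 0.253.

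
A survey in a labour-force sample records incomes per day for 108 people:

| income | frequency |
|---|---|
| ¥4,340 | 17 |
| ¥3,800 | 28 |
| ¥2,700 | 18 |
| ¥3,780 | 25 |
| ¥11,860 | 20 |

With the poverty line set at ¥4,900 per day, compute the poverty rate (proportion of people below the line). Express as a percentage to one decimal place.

81.5%

88 of the 108 people have income below ¥4,900.
H = 88/108 = 81.5%.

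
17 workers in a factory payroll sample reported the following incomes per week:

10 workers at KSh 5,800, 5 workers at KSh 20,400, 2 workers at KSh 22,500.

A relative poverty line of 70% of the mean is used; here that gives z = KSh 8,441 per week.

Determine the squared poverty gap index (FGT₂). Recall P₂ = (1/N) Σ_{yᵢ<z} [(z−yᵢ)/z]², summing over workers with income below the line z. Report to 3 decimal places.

Below z: 10×KSh 5,800 (q = 10 of N = 17).
Normalized shortfalls: (8441−5800)/8441 = 0.3129 (×10).
Squared: 0.0979 (×10).
Sum = 0.978924; P₂ = 0.978924 / 17 = 0.058.

0.058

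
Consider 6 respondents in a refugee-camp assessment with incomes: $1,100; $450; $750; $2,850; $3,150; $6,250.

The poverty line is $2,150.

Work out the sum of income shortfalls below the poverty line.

$4,150

Poor units: $450, $750, $1,100 (q = 3 of N = 6).
Individual gaps: 2150−450 = 1700; 2150−750 = 1400; 2150−1100 = 1050.
Aggregate gap = $4,150.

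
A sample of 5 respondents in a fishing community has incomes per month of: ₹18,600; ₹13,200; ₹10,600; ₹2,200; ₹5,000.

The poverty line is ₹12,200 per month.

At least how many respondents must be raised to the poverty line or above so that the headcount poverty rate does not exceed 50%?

1

Currently q = 3 of N = 5 are below the line (H = 0.600).
A headcount ratio of at most 50% allows at most ⌊0.50 × 5⌋ = 2 poor respondents.
So at least 3 − 2 = 1 must be lifted.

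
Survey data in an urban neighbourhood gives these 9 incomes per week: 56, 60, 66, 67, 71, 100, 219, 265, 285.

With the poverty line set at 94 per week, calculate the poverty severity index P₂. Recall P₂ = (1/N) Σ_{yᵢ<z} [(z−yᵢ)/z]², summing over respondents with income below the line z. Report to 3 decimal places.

Incomes under z: 56, 60, 66, 67, 71 (q = 5 of N = 9).
Gap ratios (z−y)/z: (94−56)/94 = 0.4043; (94−60)/94 = 0.3617; (94−66)/94 = 0.2979; (94−67)/94 = 0.2872; (94−71)/94 = 0.2447.
Squared: 0.1634; 0.1308; 0.0887; 0.0825; 0.0599.
Sum = 0.525351; P₂ = 0.525351 / 9 = 0.058.

0.058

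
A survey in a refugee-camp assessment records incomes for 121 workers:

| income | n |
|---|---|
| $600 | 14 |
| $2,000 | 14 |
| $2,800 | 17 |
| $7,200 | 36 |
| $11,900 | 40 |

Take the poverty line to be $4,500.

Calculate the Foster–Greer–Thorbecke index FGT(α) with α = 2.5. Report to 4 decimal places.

0.1198

Poor units: 14×$600, 14×$2,000, 17×$2,800 (q = 45 of N = 121).
Shortfall ratios: (4500−600)/4500 = 0.8667 (×14); (4500−2000)/4500 = 0.5556 (×14); (4500−2800)/4500 = 0.3778 (×17).
Raised to α = 2.5: 0.69925 (×14); 0.23005 (×14); 0.08772 (×17).
Sum = 14.501337; FGT(2.5) = 14.501337 / 121 = 0.1198.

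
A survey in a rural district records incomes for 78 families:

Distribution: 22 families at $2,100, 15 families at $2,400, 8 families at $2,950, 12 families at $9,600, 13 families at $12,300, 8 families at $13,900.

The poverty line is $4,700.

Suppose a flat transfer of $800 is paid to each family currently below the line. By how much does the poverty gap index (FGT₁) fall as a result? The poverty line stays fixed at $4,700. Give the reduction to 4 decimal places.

Before: below the line — 22×$2,100, 15×$2,400, 8×$2,950; poverty gap index (FGT₁) = 0.288325.
After the $800 transfer: below the line — 22×$2,900, 15×$3,200, 8×$3,750; poverty gap index (FGT₁) = 0.190125.
Reduction = 0.288325 − 0.190125 = 0.0982.

0.0982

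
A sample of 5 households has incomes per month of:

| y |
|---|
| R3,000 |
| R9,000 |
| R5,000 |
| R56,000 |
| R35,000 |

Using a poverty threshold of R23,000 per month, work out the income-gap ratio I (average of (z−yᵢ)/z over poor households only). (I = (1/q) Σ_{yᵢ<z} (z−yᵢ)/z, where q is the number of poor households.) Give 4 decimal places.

0.7536

Below the line: R3,000, R5,000, R9,000 (q = 3 of N = 5).
Shortfall ratios (z−y)/z: 0.8696, 0.7826, 0.6087; sum = 2.260870.
I averages over the q = 3 poor units only: 2.260870 / 3 = 0.7536.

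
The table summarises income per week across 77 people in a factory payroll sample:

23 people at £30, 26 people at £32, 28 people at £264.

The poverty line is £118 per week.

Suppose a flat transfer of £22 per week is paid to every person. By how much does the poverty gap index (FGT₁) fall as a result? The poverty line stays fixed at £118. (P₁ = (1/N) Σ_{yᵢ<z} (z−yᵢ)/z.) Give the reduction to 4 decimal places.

Before: below the line — 23×£30, 26×£32; poverty gap index (FGT₁) = 0.468853.
After the £22 transfer: below the line — 23×£52, 26×£54; poverty gap index (FGT₁) = 0.350209.
Reduction = 0.468853 − 0.350209 = 0.1186.

0.1186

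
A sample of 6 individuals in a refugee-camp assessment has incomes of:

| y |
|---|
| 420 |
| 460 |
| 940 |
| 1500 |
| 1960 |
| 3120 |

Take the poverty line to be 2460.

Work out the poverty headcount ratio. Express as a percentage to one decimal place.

83.3%

5 of the 6 individuals have income below 2460.
H = 5/6 = 83.3%.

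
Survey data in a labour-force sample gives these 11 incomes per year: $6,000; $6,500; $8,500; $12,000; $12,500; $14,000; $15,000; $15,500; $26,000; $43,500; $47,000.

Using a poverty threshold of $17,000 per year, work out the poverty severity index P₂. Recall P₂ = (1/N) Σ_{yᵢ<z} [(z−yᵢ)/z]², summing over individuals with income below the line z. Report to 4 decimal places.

0.1145

Below z: $6,000, $6,500, $8,500, $12,000, $12,500, $14,000, $15,000, $15,500 (q = 8 of N = 11).
Shortfall ratios: (17000−6000)/17000 = 0.6471; (17000−6500)/17000 = 0.6176; (17000−8500)/17000 = 0.5000; (17000−12000)/17000 = 0.2941; (17000−12500)/17000 = 0.2647; (17000−14000)/17000 = 0.1765; (17000−15000)/17000 = 0.1176; (17000−15500)/17000 = 0.0882.
Squared: 0.4187; 0.3815; 0.2500; 0.0865; 0.0701; 0.0311; 0.0138; 0.0078.
Sum = 1.259516; P₂ = 1.259516 / 11 = 0.1145.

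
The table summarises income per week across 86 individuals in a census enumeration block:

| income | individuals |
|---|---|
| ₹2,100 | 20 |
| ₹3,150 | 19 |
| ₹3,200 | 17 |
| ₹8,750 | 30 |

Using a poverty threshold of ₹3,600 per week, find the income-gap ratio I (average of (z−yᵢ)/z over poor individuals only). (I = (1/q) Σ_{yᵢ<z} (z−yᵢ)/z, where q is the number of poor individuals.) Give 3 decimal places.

0.225

Incomes under z: 20×₹2,100, 19×₹3,150, 17×₹3,200 (q = 56 of N = 86).
Relative gaps: 0.4167 (×20), 0.1250 (×19), 0.1111 (×17); sum = 12.597222.
I averages over the q = 56 poor units only: 12.597222 / 56 = 0.225.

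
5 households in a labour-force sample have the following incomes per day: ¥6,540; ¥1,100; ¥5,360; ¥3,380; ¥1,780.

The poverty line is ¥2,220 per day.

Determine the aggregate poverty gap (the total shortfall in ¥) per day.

Incomes under z: ¥1,100, ¥1,780 (q = 2 of N = 5).
Individual gaps: 2220−1100 = 1120; 2220−1780 = 440.
Aggregate gap = ¥1,560.

¥1,560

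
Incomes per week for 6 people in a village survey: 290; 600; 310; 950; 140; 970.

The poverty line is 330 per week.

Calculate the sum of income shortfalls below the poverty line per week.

Poor units: 140, 290, 310 (q = 3 of N = 6).
Individual gaps: 330−140 = 190; 330−290 = 40; 330−310 = 20.
Aggregate gap = 250.

250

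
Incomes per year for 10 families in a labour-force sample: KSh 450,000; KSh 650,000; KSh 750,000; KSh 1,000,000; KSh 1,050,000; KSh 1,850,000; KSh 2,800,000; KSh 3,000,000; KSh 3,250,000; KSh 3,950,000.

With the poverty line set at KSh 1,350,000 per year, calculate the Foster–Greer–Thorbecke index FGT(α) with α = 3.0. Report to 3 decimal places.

0.055

Incomes under z: KSh 450,000, KSh 650,000, KSh 750,000, KSh 1,000,000, KSh 1,050,000 (q = 5 of N = 10).
Normalized shortfalls: (1350000−450000)/1350000 = 0.6667; (1350000−650000)/1350000 = 0.5185; (1350000−750000)/1350000 = 0.4444; (1350000−1000000)/1350000 = 0.2593; (1350000−1050000)/1350000 = 0.2222.
Raised to α = 3.0: 0.29630; 0.13941; 0.08779; 0.01743; 0.01097.
Sum = 0.551898; FGT(3.0) = 0.551898 / 10 = 0.055.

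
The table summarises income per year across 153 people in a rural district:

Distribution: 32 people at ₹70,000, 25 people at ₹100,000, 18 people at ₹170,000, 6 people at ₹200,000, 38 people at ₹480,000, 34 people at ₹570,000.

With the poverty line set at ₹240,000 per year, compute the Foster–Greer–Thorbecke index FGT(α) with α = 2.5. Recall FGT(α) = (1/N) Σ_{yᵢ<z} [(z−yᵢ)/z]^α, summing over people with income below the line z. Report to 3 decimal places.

Below the line: 32×₹70,000, 25×₹100,000, 18×₹170,000, 6×₹200,000 (q = 81 of N = 153).
Relative gaps: (240000−70000)/240000 = 0.7083 (×32); (240000−100000)/240000 = 0.5833 (×25); (240000−170000)/240000 = 0.2917 (×18); (240000−200000)/240000 = 0.1667 (×6).
Raised to α = 2.5: 0.42227 (×32); 0.25989 (×25); 0.04594 (×18); 0.01134 (×6).
Sum = 20.905061; FGT(2.5) = 20.905061 / 153 = 0.137.

0.137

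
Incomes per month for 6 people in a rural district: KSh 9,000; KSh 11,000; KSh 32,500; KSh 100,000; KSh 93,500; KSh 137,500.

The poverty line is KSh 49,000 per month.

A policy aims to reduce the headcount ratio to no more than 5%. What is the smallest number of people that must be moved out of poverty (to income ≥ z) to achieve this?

3 of the 6 people are poor, so H = 3/6 = 0.500.
A headcount ratio of at most 5% allows at most ⌊0.05 × 6⌋ = 0 poor people.
So at least 3 − 0 = 3 must be lifted.

3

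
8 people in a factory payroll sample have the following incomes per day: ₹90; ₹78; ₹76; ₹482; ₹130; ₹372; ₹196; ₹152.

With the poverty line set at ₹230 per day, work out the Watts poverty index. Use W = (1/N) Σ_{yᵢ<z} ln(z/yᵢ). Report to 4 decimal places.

Below the line: ₹76, ₹78, ₹90, ₹130, ₹152, ₹196 (q = 6 of N = 8).
Log gaps: ln(230/76) = 1.1073; ln(230/78) = 1.0814; ln(230/90) = 0.9383; ln(230/130) = 0.5705; ln(230/152) = 0.4142; ln(230/196) = 0.1600.
W = 4.271694 / 8 = 0.5340.

0.5340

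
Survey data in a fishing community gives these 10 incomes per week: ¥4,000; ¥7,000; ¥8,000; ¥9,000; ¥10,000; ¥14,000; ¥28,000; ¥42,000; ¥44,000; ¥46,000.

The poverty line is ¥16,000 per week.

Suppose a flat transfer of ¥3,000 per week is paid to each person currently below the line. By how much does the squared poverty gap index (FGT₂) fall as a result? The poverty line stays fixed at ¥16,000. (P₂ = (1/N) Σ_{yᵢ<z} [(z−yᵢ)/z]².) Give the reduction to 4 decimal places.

Before: below the line — ¥4,000, ¥7,000, ¥8,000, ¥9,000, ¥10,000, ¥14,000; squared poverty gap index (FGT₂) = 0.147656.
After the ¥3,000 transfer: below the line — ¥7,000, ¥10,000, ¥11,000, ¥12,000, ¥13,000; squared poverty gap index (FGT₂) = 0.065234.
Reduction = 0.147656 − 0.065234 = 0.0824.

0.0824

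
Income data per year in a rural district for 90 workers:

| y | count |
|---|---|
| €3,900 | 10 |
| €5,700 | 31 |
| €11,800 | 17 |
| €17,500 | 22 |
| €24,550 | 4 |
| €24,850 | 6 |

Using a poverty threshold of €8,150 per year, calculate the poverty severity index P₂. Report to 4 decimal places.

Below z: 10×€3,900, 31×€5,700 (q = 41 of N = 90).
Relative gaps: (8150−3900)/8150 = 0.5215 (×10); (8150−5700)/8150 = 0.3006 (×31).
Squared: 0.2719 (×10); 0.0904 (×31).
Sum = 5.520757; P₂ = 5.520757 / 90 = 0.0613.

0.0613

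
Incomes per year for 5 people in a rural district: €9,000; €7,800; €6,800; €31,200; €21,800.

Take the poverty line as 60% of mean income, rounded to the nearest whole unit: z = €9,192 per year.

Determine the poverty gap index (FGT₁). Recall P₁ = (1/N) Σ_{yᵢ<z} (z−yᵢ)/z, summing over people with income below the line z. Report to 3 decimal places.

Poor units: €6,800, €7,800, €9,000 (q = 3 of N = 5).
Gap ratios (z−y)/z: (9192−6800)/9192 = 0.2602; (9192−7800)/9192 = 0.1514; (9192−9000)/9192 = 0.0209.
Sum of shortfalls = 0.432550; P₁ averages over all N: 0.432550 / 5 = 0.087.

0.087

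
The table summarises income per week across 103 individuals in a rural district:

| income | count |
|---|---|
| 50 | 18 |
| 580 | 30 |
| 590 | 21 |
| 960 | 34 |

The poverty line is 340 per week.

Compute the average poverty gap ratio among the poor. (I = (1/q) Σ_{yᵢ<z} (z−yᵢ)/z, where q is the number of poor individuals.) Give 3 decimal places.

0.853

Below the line: 18×50 (q = 18 of N = 103).
Shortfall ratios (z−y)/z: 0.8529 (×18); sum = 15.352941.
The income-gap ratio divides by q (the poor only): 15.352941 / 18 = 0.853.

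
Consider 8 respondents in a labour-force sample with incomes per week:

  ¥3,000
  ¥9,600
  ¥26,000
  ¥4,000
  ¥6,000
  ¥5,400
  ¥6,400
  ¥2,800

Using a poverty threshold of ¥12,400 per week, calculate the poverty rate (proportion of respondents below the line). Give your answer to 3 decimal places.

0.875

7 of the 8 respondents have income below ¥12,400.
H = 7/8 = 0.875.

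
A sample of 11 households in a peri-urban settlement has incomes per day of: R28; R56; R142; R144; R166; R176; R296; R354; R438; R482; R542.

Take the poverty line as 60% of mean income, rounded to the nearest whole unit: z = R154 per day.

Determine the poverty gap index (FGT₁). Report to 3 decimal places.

Incomes under z: R28, R56, R142, R144 (q = 4 of N = 11).
Relative gaps: (154−28)/154 = 0.8182; (154−56)/154 = 0.6364; (154−142)/154 = 0.0779; (154−144)/154 = 0.0649.
Σ = 1.597403. Dividing by the full population N = 11 gives P₁ = 0.145.

0.145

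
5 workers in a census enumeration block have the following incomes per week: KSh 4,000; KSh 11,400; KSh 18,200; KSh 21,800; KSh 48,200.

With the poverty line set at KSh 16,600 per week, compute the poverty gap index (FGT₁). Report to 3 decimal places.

Below the line: KSh 4,000, KSh 11,400 (q = 2 of N = 5).
Gap ratios (z−y)/z: (16600−4000)/16600 = 0.7590; (16600−11400)/16600 = 0.3133.
Sum of shortfalls = 1.072289; P₁ averages over all N: 1.072289 / 5 = 0.214.

0.214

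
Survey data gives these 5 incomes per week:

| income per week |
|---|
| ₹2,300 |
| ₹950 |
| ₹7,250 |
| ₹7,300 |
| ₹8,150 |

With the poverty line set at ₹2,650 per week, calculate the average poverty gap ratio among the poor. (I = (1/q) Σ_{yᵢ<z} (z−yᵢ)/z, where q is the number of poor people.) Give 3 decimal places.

Below the line: ₹950, ₹2,300 (q = 2 of N = 5).
Relative gaps: 0.6415, 0.1321; sum = 0.773585.
The income-gap ratio divides by q (the poor only): 0.773585 / 2 = 0.387.

0.387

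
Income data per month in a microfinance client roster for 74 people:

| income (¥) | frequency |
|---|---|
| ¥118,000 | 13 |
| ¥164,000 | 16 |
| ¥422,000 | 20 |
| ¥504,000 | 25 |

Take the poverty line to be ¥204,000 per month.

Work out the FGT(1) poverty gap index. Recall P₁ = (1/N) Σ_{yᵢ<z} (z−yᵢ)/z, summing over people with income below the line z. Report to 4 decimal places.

Poor units: 13×¥118,000, 16×¥164,000 (q = 29 of N = 74).
Normalized shortfalls: (204000−118000)/204000 = 0.4216 (×13); (204000−164000)/204000 = 0.1961 (×16).
Σ = 8.617647. Dividing by the full population N = 74 gives P₁ = 0.1165.

0.1165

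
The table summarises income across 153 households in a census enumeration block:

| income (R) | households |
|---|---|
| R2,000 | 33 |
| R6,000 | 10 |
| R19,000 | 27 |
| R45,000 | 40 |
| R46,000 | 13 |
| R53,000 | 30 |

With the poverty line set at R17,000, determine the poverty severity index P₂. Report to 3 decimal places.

Incomes under z: 33×R2,000, 10×R6,000 (q = 43 of N = 153).
Relative gaps: (17000−2000)/17000 = 0.8824 (×33); (17000−6000)/17000 = 0.6471 (×10).
Squared: 0.7785 (×33); 0.4187 (×10).
Sum = 29.878893; P₂ = 29.878893 / 153 = 0.195.

0.195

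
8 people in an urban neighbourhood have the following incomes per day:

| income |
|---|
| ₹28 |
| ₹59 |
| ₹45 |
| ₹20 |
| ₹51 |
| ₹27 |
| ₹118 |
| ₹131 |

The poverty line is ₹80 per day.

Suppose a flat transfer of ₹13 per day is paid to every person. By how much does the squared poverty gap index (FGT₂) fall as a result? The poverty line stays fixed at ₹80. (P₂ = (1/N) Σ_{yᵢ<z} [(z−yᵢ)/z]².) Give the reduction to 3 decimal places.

Before: below the line — ₹20, ₹27, ₹28, ₹45, ₹51, ₹59; squared poverty gap index (FGT₂) = 0.22695.
After the ₹13 transfer: below the line — ₹33, ₹40, ₹41, ₹58, ₹64, ₹72; squared poverty gap index (FGT₂) = 0.11980.
Reduction = 0.22695 − 0.11980 = 0.107.

0.107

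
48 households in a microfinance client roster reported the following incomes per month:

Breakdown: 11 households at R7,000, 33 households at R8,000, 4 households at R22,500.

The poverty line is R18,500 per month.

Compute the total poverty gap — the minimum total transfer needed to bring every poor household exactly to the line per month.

Below the line: 11×R7,000, 33×R8,000 (q = 44 of N = 48).
Individual gaps: 11×(18500−7000) = 126500; 33×(18500−8000) = 346500.
Aggregate gap = R473,000.

R473,000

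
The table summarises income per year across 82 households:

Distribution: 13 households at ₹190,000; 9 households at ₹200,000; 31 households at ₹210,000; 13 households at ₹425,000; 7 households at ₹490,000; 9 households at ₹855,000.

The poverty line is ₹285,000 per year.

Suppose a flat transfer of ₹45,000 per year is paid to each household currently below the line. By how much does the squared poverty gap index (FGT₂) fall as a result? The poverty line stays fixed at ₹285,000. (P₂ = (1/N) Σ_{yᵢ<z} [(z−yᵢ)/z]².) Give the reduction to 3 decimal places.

Before: below the line — 13×₹190,000, 9×₹200,000, 31×₹210,000; squared poverty gap index (FGT₂) = 0.05356.
After the ₹45,000 transfer: below the line — 13×₹235,000, 9×₹245,000, 31×₹255,000; squared poverty gap index (FGT₂) = 0.01123.
Reduction = 0.05356 − 0.01123 = 0.042.

0.042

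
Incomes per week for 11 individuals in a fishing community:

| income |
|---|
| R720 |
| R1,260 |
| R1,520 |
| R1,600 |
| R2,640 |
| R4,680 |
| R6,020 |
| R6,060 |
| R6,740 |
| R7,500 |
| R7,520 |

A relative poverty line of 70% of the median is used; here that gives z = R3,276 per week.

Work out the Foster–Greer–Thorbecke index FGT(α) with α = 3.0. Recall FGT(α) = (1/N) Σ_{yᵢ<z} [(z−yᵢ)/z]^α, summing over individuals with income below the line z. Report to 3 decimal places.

Below z: R720, R1,260, R1,520, R1,600, R2,640 (q = 5 of N = 11).
Relative gaps: (3276−720)/3276 = 0.7802; (3276−1260)/3276 = 0.6154; (3276−1520)/3276 = 0.5360; (3276−1600)/3276 = 0.5116; (3276−2640)/3276 = 0.1941.
Raised to α = 3.0: 0.47495; 0.23305; 0.15401; 0.13390; 0.00732.
Sum = 1.003226; FGT(3.0) = 1.003226 / 11 = 0.091.

0.091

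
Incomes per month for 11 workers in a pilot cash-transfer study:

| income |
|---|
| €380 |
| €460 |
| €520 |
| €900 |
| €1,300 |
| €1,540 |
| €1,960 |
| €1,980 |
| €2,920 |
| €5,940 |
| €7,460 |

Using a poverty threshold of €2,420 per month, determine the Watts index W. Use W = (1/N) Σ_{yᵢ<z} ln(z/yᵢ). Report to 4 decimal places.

0.6839

Below z: €380, €460, €520, €900, €1,300, €1,540, €1,960, €1,980 (q = 8 of N = 11).
ln(z/y) terms: ln(2420/380) = 1.8514; ln(2420/460) = 1.6603; ln(2420/520) = 1.5377; ln(2420/900) = 0.9891; ln(2420/1300) = 0.6214; ln(2420/1540) = 0.4520; ln(2420/1960) = 0.2108; ln(2420/1980) = 0.2007.
W = 7.523352 / 11 = 0.6839.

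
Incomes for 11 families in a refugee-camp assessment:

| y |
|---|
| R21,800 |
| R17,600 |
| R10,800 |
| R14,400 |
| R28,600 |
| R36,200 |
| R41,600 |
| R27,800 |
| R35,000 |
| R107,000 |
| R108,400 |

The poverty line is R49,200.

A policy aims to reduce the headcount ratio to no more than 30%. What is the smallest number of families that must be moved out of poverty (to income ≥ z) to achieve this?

Currently q = 9 of N = 11 are below the line (H = 0.818).
A headcount ratio of at most 30% allows at most ⌊0.30 × 11⌋ = 3 poor families.
So at least 9 − 3 = 6 must be lifted.

6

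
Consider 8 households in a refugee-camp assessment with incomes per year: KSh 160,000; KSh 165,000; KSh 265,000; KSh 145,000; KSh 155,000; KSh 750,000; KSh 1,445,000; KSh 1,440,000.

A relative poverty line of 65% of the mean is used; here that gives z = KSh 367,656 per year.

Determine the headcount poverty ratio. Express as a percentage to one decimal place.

5 of the 8 households have income below KSh 367,656.
H = 5/8 = 62.5%.

62.5%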